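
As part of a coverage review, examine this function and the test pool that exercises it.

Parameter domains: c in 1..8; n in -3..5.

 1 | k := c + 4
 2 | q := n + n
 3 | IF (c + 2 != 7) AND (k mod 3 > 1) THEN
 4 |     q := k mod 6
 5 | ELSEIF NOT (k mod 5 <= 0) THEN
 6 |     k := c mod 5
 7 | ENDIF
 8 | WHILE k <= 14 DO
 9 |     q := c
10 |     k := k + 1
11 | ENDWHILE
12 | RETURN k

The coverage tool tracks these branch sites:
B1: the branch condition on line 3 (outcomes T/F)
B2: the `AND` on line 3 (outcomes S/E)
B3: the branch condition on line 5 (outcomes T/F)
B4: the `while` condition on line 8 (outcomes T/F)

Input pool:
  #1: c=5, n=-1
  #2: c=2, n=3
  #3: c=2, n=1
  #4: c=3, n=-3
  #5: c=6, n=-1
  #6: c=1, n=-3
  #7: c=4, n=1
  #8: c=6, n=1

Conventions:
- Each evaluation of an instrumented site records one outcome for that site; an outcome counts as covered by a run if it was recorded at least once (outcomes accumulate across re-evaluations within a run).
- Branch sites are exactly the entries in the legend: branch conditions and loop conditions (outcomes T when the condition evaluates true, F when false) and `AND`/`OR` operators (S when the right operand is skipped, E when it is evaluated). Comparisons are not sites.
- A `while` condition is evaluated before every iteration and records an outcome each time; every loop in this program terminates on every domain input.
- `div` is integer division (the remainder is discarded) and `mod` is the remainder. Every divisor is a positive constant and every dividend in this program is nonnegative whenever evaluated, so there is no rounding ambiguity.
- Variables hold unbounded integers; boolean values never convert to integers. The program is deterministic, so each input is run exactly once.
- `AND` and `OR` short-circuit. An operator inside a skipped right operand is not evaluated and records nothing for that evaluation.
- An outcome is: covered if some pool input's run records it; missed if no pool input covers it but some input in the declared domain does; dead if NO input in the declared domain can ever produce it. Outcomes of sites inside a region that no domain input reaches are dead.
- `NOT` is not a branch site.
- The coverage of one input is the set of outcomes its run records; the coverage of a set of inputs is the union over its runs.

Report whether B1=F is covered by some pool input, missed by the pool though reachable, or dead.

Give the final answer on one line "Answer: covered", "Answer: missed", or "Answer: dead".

B1=F is recorded by pool input(s) 1, 2, 3, 4, 5, 8 -> covered

Answer: covered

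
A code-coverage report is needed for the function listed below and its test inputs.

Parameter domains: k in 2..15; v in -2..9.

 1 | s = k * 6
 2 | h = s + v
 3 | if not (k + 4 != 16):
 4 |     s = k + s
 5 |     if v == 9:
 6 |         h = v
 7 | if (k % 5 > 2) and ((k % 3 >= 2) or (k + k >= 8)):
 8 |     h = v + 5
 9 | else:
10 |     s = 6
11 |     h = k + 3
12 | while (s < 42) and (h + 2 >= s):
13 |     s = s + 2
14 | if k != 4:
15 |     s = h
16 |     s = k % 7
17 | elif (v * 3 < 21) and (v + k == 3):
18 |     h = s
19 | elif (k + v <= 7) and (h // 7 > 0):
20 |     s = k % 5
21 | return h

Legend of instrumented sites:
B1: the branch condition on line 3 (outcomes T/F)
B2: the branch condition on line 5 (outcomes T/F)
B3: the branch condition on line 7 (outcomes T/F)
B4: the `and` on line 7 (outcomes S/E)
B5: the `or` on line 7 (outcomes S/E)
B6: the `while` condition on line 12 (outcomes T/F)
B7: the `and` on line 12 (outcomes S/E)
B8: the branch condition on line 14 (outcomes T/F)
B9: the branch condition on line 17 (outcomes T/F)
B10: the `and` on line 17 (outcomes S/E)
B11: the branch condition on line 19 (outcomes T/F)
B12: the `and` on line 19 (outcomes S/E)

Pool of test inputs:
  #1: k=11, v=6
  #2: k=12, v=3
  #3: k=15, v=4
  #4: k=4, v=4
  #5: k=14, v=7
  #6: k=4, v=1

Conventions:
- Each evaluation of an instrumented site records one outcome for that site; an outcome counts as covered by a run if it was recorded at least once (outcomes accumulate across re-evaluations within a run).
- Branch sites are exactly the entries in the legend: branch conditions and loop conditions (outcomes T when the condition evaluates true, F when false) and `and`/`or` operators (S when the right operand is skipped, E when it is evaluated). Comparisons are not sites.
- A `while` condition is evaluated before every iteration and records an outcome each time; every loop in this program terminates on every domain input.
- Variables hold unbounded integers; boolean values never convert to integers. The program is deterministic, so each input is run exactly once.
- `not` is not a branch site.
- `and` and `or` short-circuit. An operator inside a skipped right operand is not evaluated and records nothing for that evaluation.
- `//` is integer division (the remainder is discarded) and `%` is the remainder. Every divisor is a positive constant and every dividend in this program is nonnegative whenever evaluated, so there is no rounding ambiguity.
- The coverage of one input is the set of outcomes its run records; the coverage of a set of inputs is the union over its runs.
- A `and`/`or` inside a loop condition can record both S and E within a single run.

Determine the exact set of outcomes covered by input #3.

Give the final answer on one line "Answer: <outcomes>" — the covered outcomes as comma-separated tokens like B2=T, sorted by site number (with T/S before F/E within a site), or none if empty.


Simulating input #3 (k=15, v=4) step by step:
  B1->F, B4->S, B3->F, B7->E, B6->T, B7->E, B6->T, B7->E, B6->T, B7->E
  B6->T, B7->E, B6->T, B7->E, B6->T, B7->E, B6->T, B7->E, B6->T, B7->E
  B6->F, B8->T
distinct outcomes covered: B1=F, B3=F, B4=S, B6=T, B6=F, B7=E, B8=T
Answer: B1=F, B3=F, B4=S, B6=T, B6=F, B7=E, B8=T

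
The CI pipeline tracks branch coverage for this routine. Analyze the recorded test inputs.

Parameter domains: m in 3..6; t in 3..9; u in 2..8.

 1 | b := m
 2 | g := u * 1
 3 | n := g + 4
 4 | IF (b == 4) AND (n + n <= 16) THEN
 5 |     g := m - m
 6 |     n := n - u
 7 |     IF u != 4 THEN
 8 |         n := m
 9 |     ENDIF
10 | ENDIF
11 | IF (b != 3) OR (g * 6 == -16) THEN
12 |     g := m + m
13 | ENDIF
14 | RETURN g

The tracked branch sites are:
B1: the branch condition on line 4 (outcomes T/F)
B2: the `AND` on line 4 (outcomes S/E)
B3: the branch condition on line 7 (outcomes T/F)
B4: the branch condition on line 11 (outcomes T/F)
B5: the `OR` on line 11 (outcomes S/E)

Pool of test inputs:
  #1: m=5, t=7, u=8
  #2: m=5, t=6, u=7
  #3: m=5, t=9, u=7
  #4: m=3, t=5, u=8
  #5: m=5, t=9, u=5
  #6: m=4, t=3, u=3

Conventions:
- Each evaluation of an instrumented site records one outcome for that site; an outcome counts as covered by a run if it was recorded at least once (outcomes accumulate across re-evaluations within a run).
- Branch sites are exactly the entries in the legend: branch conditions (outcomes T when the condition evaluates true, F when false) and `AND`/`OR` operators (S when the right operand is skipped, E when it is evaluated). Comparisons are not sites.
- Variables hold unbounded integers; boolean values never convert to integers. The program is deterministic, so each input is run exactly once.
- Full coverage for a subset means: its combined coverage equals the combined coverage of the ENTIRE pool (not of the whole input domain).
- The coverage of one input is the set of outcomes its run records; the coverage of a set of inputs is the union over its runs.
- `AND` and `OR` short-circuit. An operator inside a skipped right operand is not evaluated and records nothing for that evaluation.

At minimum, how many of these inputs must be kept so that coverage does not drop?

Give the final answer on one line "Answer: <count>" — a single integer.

#1 (m=5, t=7, u=8) -> B2->S, B1->F, B5->S, B4->T; covered: B1=F, B2=S, B4=T, B5=S
#2 (m=5, t=6, u=7) -> B2->S, B1->F, B5->S, B4->T; covered: B1=F, B2=S, B4=T, B5=S
#3 (m=5, t=9, u=7) -> B2->S, B1->F, B5->S, B4->T; covered: B1=F, B2=S, B4=T, B5=S
#4 (m=3, t=5, u=8) -> B2->S, B1->F, B5->E, B4->F; covered: B1=F, B2=S, B4=F, B5=E
#5 (m=5, t=9, u=5) -> B2->S, B1->F, B5->S, B4->T; covered: B1=F, B2=S, B4=T, B5=S
#6 (m=4, t=3, u=3) -> B2->E, B1->T, B3->T, B5->S, B4->T; covered: B1=T, B2=E, B3=T, B4=T, B5=S
union over all inputs: B1=T, B1=F, B2=S, B2=E, B3=T, B4=T, B4=F, B5=S, B5=E (9 outcomes)
no size-1 subset reaches all 9 outcomes (best union: 5/9)
size 2: inputs {4, 6} cover all 9 outcomes, and no lexicographically smaller subset of this size does

Answer: 2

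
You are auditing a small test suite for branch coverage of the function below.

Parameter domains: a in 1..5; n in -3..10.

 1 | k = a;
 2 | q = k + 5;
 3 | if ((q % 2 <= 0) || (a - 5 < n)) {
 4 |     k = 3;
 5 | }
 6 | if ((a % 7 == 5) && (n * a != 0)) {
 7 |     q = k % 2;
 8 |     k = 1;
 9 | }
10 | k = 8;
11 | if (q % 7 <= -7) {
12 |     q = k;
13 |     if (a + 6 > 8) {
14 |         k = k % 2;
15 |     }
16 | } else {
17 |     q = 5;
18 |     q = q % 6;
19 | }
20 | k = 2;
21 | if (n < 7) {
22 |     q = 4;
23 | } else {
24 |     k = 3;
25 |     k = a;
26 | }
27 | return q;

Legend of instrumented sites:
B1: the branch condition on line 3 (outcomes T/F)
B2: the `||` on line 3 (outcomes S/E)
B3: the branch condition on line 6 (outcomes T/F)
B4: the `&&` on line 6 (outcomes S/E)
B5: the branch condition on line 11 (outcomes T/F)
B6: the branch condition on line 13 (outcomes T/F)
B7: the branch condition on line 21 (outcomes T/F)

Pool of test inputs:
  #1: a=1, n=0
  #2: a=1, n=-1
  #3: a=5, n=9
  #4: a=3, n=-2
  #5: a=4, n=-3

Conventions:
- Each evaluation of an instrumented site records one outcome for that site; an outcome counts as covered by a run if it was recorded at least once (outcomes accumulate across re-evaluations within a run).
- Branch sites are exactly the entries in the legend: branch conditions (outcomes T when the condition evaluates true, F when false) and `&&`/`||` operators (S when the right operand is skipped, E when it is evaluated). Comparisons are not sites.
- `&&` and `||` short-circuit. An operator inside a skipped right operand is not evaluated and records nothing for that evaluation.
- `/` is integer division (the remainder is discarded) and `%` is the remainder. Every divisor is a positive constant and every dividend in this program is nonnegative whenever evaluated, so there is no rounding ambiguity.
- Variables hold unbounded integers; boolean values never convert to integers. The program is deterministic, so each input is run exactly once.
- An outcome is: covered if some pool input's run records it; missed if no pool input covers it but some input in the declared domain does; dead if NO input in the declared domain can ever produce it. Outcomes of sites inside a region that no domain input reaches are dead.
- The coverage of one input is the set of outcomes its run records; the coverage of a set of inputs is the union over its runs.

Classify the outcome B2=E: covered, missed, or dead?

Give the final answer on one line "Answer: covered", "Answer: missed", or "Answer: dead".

B2=E is recorded by pool input(s) 5 -> covered

Answer: covered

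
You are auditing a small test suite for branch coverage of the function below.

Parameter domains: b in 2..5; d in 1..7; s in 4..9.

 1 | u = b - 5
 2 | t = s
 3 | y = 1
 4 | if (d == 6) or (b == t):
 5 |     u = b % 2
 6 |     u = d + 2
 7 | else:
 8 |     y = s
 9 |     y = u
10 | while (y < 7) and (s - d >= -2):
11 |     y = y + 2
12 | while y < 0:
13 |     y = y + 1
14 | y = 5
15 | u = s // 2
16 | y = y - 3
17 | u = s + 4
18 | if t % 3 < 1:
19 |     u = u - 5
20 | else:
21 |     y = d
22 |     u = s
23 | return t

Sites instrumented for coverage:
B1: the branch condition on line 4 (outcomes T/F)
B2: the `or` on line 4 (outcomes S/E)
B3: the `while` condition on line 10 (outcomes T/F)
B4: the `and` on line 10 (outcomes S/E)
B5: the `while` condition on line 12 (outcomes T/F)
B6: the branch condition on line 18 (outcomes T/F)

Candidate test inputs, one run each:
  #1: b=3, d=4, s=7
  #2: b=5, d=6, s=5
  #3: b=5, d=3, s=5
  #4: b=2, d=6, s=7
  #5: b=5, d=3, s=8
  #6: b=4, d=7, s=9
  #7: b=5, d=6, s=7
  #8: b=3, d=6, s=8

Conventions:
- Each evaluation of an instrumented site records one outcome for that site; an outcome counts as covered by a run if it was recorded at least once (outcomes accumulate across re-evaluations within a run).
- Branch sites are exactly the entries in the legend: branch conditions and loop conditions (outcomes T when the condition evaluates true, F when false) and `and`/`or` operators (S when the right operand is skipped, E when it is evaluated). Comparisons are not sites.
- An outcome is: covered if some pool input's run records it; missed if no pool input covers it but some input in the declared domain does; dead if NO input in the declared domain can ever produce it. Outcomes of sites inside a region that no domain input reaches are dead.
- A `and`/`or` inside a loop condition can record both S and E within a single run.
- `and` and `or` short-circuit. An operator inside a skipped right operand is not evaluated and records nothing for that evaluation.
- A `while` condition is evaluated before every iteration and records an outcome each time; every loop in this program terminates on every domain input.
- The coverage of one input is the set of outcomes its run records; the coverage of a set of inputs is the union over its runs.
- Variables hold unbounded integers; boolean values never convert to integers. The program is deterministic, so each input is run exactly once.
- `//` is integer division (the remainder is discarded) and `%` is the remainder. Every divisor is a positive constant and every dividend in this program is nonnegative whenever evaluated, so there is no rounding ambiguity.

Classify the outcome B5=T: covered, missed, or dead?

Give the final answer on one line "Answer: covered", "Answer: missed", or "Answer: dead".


no pool input records B5=T
but domain input (b=2, d=7, s=4) does record it -> reachable, so missed
Answer: missed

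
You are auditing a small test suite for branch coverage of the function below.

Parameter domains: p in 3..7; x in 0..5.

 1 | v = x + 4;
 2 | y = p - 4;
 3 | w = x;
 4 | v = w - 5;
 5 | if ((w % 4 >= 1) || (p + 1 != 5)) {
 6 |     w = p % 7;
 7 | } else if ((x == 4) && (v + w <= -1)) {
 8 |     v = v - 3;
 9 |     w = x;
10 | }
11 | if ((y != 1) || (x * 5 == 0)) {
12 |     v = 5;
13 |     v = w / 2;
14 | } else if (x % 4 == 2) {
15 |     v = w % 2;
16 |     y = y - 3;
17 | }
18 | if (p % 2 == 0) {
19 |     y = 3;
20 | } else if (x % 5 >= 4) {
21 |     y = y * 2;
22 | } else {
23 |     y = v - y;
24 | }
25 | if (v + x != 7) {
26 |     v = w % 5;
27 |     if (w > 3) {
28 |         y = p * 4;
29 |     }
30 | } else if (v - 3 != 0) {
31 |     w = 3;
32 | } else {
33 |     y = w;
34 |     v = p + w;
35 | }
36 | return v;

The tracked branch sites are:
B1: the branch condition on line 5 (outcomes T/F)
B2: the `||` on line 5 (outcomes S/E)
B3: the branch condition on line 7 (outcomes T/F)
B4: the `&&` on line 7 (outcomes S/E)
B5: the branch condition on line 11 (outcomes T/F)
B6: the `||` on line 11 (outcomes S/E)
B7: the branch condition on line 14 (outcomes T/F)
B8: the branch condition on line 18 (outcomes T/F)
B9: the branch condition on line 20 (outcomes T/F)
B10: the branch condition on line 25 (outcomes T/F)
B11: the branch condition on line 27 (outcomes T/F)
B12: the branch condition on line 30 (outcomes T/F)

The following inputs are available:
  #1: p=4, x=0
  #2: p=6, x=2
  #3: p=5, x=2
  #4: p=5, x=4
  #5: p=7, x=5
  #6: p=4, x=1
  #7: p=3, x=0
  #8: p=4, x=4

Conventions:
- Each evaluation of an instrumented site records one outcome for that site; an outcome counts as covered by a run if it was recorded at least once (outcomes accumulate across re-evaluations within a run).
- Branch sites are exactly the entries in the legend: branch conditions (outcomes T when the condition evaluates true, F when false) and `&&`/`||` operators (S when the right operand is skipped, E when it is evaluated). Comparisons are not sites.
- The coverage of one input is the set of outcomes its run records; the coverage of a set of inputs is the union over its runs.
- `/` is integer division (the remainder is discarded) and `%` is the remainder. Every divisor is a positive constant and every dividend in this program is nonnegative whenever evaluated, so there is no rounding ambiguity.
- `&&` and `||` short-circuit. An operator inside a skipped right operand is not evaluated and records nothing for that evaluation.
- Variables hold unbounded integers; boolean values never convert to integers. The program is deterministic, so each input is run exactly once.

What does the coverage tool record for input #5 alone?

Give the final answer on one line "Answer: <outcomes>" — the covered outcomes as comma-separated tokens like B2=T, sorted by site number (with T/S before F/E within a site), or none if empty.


Running input #5 (p=7, x=5), event by event:
  B2->S, B1->T, B6->S, B5->T, B8->F, B9->F, B10->T, B11->F
deduplicating events, the covered set is: B1=T, B2=S, B5=T, B6=S, B8=F, B9=F, B10=T, B11=F
Answer: B1=T, B2=S, B5=T, B6=S, B8=F, B9=F, B10=T, B11=F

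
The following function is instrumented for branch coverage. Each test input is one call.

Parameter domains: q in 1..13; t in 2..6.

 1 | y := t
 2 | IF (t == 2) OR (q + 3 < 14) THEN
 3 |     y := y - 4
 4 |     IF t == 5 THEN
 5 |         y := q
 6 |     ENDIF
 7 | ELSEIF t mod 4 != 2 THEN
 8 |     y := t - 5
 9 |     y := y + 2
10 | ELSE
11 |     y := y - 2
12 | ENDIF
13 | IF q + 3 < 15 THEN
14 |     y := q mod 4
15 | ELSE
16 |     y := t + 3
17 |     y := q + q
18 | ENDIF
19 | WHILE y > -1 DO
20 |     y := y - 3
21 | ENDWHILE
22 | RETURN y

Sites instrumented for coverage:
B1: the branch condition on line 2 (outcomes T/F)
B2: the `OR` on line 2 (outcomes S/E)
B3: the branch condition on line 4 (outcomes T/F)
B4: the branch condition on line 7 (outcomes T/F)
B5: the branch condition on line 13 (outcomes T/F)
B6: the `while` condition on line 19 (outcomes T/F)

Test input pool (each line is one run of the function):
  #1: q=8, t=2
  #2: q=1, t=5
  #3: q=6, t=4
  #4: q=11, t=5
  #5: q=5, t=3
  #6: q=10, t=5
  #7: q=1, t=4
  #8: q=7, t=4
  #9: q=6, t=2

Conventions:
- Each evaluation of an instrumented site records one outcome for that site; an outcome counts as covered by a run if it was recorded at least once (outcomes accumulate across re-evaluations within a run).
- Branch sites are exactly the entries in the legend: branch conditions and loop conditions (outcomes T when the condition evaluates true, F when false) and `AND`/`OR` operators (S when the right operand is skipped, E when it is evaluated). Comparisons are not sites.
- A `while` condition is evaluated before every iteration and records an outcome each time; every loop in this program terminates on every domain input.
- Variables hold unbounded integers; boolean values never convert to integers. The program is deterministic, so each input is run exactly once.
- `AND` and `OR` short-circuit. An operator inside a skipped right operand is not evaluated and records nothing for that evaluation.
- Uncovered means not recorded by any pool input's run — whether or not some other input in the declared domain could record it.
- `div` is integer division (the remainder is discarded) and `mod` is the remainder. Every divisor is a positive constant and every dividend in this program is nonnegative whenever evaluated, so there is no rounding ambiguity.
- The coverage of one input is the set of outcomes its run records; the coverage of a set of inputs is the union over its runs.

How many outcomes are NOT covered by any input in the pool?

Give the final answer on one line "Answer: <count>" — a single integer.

#1 (q=8, t=2) -> B2->S, B1->T, B3->F, B5->T, B6->T, B6->F; covered: B1=T, B2=S, B3=F, B5=T, B6=T, B6=F
#2 (q=1, t=5) -> B2->E, B1->T, B3->T, B5->T, B6->T, B6->F; covered: B1=T, B2=E, B3=T, B5=T, B6=T, B6=F
#3 (q=6, t=4) -> B2->E, B1->T, B3->F, B5->T, B6->T, B6->F; covered: B1=T, B2=E, B3=F, B5=T, B6=T, B6=F
#4 (q=11, t=5) -> B2->E, B1->F, B4->T, B5->T, B6->T, B6->T, B6->F; covered: B1=F, B2=E, B4=T, B5=T, B6=T, B6=F
#5 (q=5, t=3) -> B2->E, B1->T, B3->F, B5->T, B6->T, B6->F; covered: B1=T, B2=E, B3=F, B5=T, B6=T, B6=F
#6 (q=10, t=5) -> B2->E, B1->T, B3->T, B5->T, B6->T, B6->F; covered: B1=T, B2=E, B3=T, B5=T, B6=T, B6=F
#7 (q=1, t=4) -> B2->E, B1->T, B3->F, B5->T, B6->T, B6->F; covered: B1=T, B2=E, B3=F, B5=T, B6=T, B6=F
#8 (q=7, t=4) -> B2->E, B1->T, B3->F, B5->T, B6->T, B6->T, B6->F; covered: B1=T, B2=E, B3=F, B5=T, B6=T, B6=F
#9 (q=6, t=2) -> B2->S, B1->T, B3->F, B5->T, B6->T, B6->F; covered: B1=T, B2=S, B3=F, B5=T, B6=T, B6=F
union over the pool: B1=T, B1=F, B2=S, B2=E, B3=T, B3=F, B4=T, B5=T, B6=T, B6=F
uncovered (2 of 12): B4=F, B5=F

Answer: 2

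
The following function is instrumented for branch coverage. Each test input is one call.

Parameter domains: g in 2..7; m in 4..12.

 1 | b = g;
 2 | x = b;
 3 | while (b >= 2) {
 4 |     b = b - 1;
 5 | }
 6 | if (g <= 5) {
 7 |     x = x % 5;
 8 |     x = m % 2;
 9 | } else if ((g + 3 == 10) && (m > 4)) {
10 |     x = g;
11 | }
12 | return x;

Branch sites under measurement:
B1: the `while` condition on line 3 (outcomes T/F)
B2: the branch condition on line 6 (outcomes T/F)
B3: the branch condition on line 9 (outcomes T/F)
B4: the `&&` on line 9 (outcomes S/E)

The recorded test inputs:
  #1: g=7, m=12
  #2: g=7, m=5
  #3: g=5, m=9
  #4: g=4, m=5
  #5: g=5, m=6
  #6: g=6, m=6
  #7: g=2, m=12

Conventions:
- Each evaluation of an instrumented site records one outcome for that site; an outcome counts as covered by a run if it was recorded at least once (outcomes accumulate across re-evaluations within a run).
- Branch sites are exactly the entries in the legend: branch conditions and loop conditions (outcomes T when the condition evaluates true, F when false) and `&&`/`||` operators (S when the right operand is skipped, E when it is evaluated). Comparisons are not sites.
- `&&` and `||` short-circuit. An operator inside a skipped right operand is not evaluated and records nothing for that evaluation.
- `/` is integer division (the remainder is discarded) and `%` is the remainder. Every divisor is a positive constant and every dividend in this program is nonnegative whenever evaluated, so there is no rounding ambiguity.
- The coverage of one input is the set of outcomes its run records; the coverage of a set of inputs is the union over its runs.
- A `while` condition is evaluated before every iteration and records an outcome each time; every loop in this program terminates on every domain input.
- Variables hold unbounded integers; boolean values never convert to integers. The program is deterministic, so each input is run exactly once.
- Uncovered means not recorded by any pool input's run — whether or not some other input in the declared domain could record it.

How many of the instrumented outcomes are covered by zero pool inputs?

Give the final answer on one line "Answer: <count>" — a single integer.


input #1 (g=7, m=12): covers B1=T, B1=F, B2=F, B3=T, B4=E
input #2 (g=7, m=5): covers B1=T, B1=F, B2=F, B3=T, B4=E
input #3 (g=5, m=9): covers B1=T, B1=F, B2=T
input #4 (g=4, m=5): covers B1=T, B1=F, B2=T
input #5 (g=5, m=6): covers B1=T, B1=F, B2=T
input #6 (g=6, m=6): covers B1=T, B1=F, B2=F, B3=F, B4=S
input #7 (g=2, m=12): covers B1=T, B1=F, B2=T
union over the pool: B1=T, B1=F, B2=T, B2=F, B3=T, B3=F, B4=S, B4=E
uncovered (0 of 8): none
Answer: 0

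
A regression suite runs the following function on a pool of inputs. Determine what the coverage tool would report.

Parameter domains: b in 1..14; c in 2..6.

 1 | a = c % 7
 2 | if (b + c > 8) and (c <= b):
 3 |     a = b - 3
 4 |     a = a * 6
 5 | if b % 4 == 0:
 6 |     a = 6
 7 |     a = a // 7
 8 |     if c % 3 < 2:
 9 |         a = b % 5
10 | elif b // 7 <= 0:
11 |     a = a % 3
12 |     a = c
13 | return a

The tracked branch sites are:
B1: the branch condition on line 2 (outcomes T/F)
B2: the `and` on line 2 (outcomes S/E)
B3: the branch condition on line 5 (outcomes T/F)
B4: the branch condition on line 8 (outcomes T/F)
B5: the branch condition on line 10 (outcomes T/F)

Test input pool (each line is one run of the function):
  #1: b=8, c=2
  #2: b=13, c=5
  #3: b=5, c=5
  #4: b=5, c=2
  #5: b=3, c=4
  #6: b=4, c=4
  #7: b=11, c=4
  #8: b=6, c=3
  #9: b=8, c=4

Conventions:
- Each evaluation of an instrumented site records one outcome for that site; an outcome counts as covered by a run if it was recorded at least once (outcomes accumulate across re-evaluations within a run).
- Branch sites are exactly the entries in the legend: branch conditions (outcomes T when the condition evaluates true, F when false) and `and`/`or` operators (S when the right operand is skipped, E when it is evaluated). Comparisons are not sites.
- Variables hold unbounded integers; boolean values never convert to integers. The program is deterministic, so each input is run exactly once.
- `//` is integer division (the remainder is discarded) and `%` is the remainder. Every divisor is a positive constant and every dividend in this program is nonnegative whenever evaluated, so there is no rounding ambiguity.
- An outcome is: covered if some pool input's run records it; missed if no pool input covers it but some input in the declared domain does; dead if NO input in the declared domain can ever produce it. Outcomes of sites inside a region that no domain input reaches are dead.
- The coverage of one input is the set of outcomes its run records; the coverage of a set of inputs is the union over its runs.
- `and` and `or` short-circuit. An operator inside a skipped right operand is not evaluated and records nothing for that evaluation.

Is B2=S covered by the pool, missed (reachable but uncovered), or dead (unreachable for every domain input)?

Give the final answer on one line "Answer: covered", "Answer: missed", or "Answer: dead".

B2=S is recorded by pool input(s) 4, 5, 6 -> covered

Answer: covered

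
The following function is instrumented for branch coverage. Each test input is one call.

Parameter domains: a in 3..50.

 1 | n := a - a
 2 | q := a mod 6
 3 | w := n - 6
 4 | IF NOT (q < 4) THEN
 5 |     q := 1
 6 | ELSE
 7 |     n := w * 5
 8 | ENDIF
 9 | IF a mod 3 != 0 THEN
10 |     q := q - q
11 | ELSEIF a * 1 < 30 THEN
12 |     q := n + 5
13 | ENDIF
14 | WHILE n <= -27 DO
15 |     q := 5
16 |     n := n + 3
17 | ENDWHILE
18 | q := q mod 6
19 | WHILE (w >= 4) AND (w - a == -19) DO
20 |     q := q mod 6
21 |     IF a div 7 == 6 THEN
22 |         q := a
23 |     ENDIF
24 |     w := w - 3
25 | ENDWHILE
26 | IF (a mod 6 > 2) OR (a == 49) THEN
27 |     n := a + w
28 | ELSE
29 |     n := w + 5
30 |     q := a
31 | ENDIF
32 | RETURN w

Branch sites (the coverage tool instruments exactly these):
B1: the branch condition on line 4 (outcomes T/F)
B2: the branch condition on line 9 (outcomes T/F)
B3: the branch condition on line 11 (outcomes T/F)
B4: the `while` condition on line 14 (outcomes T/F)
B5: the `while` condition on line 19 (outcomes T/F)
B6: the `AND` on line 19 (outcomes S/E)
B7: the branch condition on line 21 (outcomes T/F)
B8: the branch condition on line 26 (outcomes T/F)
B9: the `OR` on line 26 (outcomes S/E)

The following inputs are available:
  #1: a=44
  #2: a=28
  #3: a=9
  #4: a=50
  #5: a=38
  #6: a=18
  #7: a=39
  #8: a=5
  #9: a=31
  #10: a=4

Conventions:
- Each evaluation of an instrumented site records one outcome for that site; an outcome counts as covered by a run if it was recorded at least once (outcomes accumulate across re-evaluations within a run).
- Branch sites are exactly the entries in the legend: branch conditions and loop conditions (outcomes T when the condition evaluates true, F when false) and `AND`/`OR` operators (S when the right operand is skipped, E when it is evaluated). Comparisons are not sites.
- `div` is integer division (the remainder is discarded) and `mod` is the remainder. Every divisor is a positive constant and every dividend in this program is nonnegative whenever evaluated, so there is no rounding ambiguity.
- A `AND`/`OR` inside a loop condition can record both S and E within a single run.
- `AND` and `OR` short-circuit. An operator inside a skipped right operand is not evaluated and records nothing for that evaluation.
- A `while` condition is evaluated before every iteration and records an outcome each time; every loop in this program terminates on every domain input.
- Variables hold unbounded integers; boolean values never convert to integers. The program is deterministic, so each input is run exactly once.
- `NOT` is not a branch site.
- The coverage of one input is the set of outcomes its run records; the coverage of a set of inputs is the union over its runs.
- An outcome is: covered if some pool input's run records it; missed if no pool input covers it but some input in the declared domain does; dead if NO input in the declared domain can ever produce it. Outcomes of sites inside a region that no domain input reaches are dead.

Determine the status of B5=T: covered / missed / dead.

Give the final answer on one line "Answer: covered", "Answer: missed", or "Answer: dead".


no pool input records B5=T
checking all 48 inputs in the declared domain: B5=T is never recorded -> dead
Answer: dead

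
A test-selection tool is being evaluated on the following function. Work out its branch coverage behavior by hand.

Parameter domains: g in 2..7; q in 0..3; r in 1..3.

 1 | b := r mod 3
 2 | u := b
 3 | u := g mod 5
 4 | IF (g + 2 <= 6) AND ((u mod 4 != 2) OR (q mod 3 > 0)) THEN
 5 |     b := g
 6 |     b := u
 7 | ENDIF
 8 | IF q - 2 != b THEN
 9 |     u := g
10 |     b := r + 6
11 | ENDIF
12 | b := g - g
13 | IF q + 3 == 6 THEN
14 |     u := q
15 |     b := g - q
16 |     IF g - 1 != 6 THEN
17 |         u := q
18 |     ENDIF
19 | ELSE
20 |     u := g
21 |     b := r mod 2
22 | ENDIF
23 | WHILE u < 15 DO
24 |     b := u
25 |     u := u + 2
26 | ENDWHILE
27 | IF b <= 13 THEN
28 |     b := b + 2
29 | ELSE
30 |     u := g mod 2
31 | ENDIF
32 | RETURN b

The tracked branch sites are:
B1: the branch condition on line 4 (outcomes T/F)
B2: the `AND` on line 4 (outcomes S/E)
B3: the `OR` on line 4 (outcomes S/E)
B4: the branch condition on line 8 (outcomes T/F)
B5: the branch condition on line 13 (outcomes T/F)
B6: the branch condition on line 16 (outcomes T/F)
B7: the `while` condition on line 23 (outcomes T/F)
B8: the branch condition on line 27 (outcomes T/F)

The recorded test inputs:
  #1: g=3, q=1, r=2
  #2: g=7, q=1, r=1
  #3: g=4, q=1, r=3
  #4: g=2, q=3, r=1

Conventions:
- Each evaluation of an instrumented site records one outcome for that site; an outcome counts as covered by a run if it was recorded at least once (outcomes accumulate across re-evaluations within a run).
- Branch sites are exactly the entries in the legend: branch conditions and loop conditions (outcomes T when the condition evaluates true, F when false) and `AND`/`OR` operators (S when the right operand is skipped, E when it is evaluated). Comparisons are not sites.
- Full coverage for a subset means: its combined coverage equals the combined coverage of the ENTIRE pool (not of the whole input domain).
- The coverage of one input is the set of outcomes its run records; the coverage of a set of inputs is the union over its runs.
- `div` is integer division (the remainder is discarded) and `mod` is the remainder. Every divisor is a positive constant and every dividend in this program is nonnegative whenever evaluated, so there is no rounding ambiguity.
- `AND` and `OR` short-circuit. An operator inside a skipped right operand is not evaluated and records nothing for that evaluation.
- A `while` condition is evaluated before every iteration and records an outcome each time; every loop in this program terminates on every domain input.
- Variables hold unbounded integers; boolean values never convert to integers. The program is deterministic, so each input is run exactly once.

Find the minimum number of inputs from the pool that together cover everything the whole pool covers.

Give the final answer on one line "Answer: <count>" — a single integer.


#1 (g=3, q=1, r=2) -> B2->E, B3->S, B1->T, B4->T, B5->F, B7->T, B7->T, B7->T, B7->T, B7->T, B7->T, B7->F, B8->T; covered: B1=T, B2=E, B3=S, B4=T, B5=F, B7=T, B7=F, B8=T
#2 (g=7, q=1, r=1) -> B2->S, B1->F, B4->T, B5->F, B7->T, B7->T, B7->T, B7->T, B7->F, B8->T; covered: B1=F, B2=S, B4=T, B5=F, B7=T, B7=F, B8=T
#3 (g=4, q=1, r=3) -> B2->E, B3->S, B1->T, B4->T, B5->F, B7->T, B7->T, B7->T, B7->T, B7->T, B7->T, B7->F, B8->F; covered: B1=T, B2=E, B3=S, B4=T, B5=F, B7=T, B7=F, B8=F
#4 (g=2, q=3, r=1) -> B2->E, B3->E, B1->F, B4->F, B5->T, B6->T, B7->T, B7->T, B7->T, B7->T, B7->T, B7->T, B7->F, B8->T; covered: B1=F, B2=E, B3=E, B4=F, B5=T, B6=T, B7=T, B7=F, B8=T
union over all inputs: B1=T, B1=F, B2=S, B2=E, B3=S, B3=E, B4=T, B4=F, B5=T, B5=F, B6=T, B7=T, B7=F, B8=T, B8=F (15 outcomes)
size 1 is not enough: best union over all size-1 subsets is 9/15
size 2 is not enough: best union over all size-2 subsets is 14/15
inputs {2, 3, 4} (size 3) cover everything; no size-3 subset with a lexicographically smaller index list covers all 15
Answer: 3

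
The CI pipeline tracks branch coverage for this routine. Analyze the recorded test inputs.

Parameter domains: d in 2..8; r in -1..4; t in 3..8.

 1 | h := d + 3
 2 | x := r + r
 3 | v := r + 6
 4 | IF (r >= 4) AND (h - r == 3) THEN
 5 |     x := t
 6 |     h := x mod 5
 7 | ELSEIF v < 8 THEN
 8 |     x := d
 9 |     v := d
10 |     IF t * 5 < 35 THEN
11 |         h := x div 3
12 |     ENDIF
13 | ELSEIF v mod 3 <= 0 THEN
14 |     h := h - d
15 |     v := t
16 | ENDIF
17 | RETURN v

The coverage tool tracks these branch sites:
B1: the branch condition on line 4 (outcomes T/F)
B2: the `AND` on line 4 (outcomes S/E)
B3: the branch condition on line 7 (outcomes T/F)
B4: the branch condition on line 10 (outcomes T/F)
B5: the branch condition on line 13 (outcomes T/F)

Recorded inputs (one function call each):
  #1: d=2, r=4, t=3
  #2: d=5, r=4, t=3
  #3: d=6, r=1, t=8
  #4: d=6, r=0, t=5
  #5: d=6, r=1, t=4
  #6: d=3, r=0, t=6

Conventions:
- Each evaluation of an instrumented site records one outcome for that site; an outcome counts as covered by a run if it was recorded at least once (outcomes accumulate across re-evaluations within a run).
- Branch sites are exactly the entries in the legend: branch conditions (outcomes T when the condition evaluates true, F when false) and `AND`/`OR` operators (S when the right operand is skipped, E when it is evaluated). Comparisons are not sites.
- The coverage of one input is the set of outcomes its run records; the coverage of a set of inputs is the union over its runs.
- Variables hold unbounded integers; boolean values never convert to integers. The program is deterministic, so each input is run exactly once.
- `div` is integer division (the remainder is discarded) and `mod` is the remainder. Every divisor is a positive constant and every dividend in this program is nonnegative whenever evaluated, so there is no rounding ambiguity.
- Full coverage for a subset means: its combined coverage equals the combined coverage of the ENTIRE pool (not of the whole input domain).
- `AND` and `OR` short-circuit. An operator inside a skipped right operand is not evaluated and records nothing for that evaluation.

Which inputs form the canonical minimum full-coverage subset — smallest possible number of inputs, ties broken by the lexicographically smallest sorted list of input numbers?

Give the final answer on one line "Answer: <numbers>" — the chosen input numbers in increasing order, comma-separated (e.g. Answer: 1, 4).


input #1, d=2, r=4, t=3: events B2->E, B1->F, B3->F, B5->F; outcomes B1=F, B2=E, B3=F, B5=F
input #2, d=5, r=4, t=3: events B2->E, B1->F, B3->F, B5->F; outcomes B1=F, B2=E, B3=F, B5=F
input #3, d=6, r=1, t=8: events B2->S, B1->F, B3->T, B4->F; outcomes B1=F, B2=S, B3=T, B4=F
input #4, d=6, r=0, t=5: events B2->S, B1->F, B3->T, B4->T; outcomes B1=F, B2=S, B3=T, B4=T
input #5, d=6, r=1, t=4: events B2->S, B1->F, B3->T, B4->T; outcomes B1=F, B2=S, B3=T, B4=T
input #6, d=3, r=0, t=6: events B2->S, B1->F, B3->T, B4->T; outcomes B1=F, B2=S, B3=T, B4=T
pool-wide coverage (8 outcomes): B1=F, B2=S, B2=E, B3=T, B3=F, B4=T, B4=F, B5=F
every size-1 subset falls short of the 8 outcomes (best: 4/8)
every size-2 subset falls short of the 8 outcomes (best: 7/8)
inputs {1, 3, 4} (size 3) cover everything; no size-3 subset with a lexicographically smaller index list covers all 8
Answer: 1, 3, 4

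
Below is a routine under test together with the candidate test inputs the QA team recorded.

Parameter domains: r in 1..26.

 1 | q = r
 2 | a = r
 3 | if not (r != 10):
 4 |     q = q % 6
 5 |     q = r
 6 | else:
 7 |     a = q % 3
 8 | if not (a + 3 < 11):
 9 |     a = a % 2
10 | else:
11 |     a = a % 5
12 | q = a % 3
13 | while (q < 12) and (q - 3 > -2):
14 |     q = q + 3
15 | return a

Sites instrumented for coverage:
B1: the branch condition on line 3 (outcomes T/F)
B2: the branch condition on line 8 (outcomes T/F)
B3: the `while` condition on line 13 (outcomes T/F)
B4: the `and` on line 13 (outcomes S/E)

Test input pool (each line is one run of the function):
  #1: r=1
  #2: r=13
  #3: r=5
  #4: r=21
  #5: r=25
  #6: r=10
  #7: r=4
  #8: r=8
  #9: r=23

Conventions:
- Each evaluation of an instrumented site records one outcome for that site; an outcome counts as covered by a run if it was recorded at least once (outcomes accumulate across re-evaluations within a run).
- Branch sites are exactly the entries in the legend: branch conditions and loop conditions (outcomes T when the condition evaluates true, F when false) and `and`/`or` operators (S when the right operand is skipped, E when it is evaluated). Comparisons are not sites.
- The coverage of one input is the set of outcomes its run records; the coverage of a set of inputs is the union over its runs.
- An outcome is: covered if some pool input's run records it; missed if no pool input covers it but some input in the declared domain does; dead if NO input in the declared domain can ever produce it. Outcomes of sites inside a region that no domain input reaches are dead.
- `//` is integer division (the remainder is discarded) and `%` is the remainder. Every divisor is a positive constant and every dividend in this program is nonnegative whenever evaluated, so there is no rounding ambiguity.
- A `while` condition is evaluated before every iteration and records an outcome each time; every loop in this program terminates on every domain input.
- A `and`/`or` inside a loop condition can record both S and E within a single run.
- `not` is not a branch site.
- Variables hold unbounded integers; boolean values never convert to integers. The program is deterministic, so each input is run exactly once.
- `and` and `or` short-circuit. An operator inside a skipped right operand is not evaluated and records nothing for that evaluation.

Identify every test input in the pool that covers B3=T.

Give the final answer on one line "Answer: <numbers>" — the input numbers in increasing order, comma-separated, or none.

input #1 (r=1): does not produce B3=T
input #2 (r=13): does not produce B3=T
input #3 (r=5): produces B3=T
input #4 (r=21): does not produce B3=T
input #5 (r=25): does not produce B3=T
input #6 (r=10): does not produce B3=T
input #7 (r=4): does not produce B3=T
input #8 (r=8): produces B3=T
input #9 (r=23): produces B3=T

Answer: 3, 8, 9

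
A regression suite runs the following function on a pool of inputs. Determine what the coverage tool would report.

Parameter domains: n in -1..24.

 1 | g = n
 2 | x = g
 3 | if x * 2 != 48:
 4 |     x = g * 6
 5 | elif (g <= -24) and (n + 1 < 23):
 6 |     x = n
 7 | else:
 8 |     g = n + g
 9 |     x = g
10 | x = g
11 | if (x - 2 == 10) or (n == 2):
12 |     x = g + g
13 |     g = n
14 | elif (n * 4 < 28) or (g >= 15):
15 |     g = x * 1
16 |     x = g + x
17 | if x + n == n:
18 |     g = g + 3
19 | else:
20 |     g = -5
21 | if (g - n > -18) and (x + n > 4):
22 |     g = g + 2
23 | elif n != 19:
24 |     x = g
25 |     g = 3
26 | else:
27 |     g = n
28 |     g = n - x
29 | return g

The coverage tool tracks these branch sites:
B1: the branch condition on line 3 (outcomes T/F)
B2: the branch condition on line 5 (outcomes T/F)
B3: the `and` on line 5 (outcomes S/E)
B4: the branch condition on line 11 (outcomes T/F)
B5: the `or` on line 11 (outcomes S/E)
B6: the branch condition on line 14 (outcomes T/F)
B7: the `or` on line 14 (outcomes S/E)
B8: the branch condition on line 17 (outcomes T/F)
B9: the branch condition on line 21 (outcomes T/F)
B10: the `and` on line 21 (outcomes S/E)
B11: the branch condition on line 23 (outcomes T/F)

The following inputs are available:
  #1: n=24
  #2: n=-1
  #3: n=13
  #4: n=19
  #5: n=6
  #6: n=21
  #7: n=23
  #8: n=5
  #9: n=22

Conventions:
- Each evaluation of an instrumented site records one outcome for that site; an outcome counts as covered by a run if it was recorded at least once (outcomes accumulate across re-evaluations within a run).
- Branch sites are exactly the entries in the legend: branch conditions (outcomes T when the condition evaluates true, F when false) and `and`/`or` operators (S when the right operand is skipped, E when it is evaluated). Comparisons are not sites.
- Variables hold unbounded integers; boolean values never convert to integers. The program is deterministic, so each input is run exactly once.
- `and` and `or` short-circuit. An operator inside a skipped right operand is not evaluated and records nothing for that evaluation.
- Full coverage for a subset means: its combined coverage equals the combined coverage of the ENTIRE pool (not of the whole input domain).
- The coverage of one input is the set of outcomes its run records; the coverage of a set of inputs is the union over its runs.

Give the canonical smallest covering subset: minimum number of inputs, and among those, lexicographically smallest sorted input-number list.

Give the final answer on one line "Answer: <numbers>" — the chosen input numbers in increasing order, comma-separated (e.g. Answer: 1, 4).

test 1 (n=24) fires B1->F, B3->S, B2->F, B5->E, B4->F, B7->E, B6->T, B8->F, B10->S, B9->F, B11->T; hits B1=F, B2=F, B3=S, B4=F, B5=E, B6=T, B7=E, B8=F, B9=F, B10=S, B11=T
test 2 (n=-1) fires B1->T, B5->E, B4->F, B7->S, B6->T, B8->F, B10->E, B9->F, B11->T; hits B1=T, B4=F, B5=E, B6=T, B7=S, B8=F, B9=F, B10=E, B11=T
test 3 (n=13) fires B1->T, B5->E, B4->F, B7->E, B6->F, B8->F, B10->S, B9->F, B11->T; hits B1=T, B4=F, B5=E, B6=F, B7=E, B8=F, B9=F, B10=S, B11=T
test 4 (n=19) fires B1->T, B5->E, B4->F, B7->E, B6->T, B8->F, B10->S, B9->F, B11->F; hits B1=T, B4=F, B5=E, B6=T, B7=E, B8=F, B9=F, B10=S, B11=F
test 5 (n=6) fires B1->T, B5->E, B4->F, B7->S, B6->T, B8->F, B10->E, B9->T; hits B1=T, B4=F, B5=E, B6=T, B7=S, B8=F, B9=T, B10=E
test 6 (n=21) fires B1->T, B5->E, B4->F, B7->E, B6->T, B8->F, B10->S, B9->F, B11->T; hits B1=T, B4=F, B5=E, B6=T, B7=E, B8=F, B9=F, B10=S, B11=T
test 7 (n=23) fires B1->T, B5->E, B4->F, B7->E, B6->T, B8->F, B10->S, B9->F, B11->T; hits B1=T, B4=F, B5=E, B6=T, B7=E, B8=F, B9=F, B10=S, B11=T
test 8 (n=5) fires B1->T, B5->E, B4->F, B7->S, B6->T, B8->F, B10->E, B9->T; hits B1=T, B4=F, B5=E, B6=T, B7=S, B8=F, B9=T, B10=E
test 9 (n=22) fires B1->T, B5->E, B4->F, B7->E, B6->T, B8->F, B10->S, B9->F, B11->T; hits B1=T, B4=F, B5=E, B6=T, B7=E, B8=F, B9=F, B10=S, B11=T
union over all inputs: B1=T, B1=F, B2=F, B3=S, B4=F, B5=E, B6=T, B6=F, B7=S, B7=E, B8=F, B9=T, B9=F, B10=S, B10=E, B11=T, B11=F (17 outcomes)
every size-1 subset falls short of the 17 outcomes (best: 11/17)
every size-2 subset falls short of the 17 outcomes (best: 15/17)
every size-3 subset falls short of the 17 outcomes (best: 16/17)
at size 4, {1, 3, 4, 5} reaches all 17 outcomes; every lexicographically earlier size-4 subset fails

Answer: 1, 3, 4, 5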